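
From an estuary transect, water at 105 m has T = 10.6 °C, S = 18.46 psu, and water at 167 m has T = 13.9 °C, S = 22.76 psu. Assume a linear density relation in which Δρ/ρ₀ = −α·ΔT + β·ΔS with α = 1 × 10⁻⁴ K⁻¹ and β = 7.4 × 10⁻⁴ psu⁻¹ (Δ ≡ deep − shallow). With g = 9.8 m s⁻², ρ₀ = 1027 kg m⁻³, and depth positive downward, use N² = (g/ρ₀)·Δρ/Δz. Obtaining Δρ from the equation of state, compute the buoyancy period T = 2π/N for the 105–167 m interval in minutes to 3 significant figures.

4.93 min

ΔT = +3.3 K, ΔS = +4.30 psu (deep − shallow).
Δρ/ρ₀ = −αΔT + βΔS = -3.30 × 10⁻⁴ + 3.182 × 10⁻³ = 2.852 × 10⁻³, so Δρ ≈ 2.929 kg m⁻³.
N² = (g/ρ₀)·Δρ/Δz = g·(Δρ/ρ₀)/Δz = 9.8 × 2.852 × 10⁻³ / 62 = 4.5080 × 10⁻⁴ s⁻².
N = √(4.5080 × 10⁻⁴) = 0.021232 rad s⁻¹ → T = 2π/N = 295.93 s = 4.9322 min ≈ 4.93 min.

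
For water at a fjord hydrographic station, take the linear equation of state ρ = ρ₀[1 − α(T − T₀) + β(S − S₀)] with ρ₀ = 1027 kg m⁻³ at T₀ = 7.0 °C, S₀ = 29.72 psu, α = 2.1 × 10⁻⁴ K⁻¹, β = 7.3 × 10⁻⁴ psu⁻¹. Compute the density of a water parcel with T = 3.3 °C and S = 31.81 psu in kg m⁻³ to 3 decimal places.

1029.365 kg m⁻³

T − T₀ = -3.7 K, S − S₀ = +2.09 psu.
Bracket = 1 − α·(-3.7) + β·(+2.09) = 1 + (2.3027 × 10⁻³) = 1.0023027.
ρ = 1027 × 1.0023027 = 1029.365 kg m⁻³.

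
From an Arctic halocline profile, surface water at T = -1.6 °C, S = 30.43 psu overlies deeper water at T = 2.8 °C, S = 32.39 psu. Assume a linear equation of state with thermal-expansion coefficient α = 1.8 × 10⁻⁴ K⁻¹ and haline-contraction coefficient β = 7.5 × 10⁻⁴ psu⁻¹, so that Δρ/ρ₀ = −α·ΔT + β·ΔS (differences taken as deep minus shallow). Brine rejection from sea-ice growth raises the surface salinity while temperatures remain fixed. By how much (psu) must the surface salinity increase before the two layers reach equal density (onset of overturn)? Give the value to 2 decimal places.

Neutral buoyancy requires −α(T_deep − T_surf) + β(S_deep − S_surf′) = 0.
S_surf′ = S_deep − (α/β)·ΔT = 32.39 − (1.8 × 10⁻⁴/7.5 × 10⁻⁴)·(+4.4) = 31.3340 psu.
Increase required: 31.3340 − 30.43 = 0.9040 psu.

0.90 psu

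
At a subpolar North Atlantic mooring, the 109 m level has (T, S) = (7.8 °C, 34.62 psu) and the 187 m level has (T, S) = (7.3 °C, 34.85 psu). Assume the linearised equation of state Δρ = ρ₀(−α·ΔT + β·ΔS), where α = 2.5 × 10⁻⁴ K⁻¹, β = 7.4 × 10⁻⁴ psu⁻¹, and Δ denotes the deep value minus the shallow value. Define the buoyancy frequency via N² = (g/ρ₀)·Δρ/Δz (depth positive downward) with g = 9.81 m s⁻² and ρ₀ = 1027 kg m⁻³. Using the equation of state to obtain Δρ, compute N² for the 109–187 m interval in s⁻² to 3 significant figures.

3.71 × 10⁻⁵ s⁻²

ΔT = -0.5 K, ΔS = +0.23 psu (deep − shallow).
Δρ/ρ₀ = −αΔT + βΔS = 1.25 × 10⁻⁴ + 1.702 × 10⁻⁴ = 2.952 × 10⁻⁴, so Δρ ≈ 0.3032 kg m⁻³.
N² = (g/ρ₀)·Δρ/Δz = g·(Δρ/ρ₀)/Δz = 9.81 × 2.952 × 10⁻⁴ / 78 = 3.7127 × 10⁻⁵ s⁻² ≈ 3.71 × 10⁻⁵ s⁻².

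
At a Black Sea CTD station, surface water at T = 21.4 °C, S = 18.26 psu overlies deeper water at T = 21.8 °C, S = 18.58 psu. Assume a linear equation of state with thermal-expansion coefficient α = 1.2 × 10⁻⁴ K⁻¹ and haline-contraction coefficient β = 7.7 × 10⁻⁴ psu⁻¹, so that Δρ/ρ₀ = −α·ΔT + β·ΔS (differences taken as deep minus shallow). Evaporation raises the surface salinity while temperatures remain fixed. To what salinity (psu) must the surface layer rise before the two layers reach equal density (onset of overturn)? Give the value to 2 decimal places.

Neutral buoyancy requires −α(T_deep − T_surf) + β(S_deep − S_surf′) = 0.
S_surf′ = S_deep − (α/β)·ΔT = 18.58 − (1.2 × 10⁻⁴/7.7 × 10⁻⁴)·(+0.4) = 18.5177 psu.
Increase required: 18.5177 − 18.26 = 0.2577 psu.

18.52 psu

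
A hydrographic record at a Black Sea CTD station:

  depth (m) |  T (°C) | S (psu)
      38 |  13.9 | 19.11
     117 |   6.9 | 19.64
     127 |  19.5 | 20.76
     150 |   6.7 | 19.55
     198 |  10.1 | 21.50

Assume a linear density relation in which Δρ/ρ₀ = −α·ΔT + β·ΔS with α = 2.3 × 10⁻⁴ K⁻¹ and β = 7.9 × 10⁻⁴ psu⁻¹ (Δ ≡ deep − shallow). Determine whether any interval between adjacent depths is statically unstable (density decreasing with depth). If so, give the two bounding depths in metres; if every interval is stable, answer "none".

117–127 m

Evaluate Δρ/ρ₀ = −αΔT + βΔS across each adjacent pair:
  38–117 m: −αΔT+βΔS = −(2.3 × 10⁻⁴)(-7.0)+(7.9 × 10⁻⁴)(+0.53) = 2.0 × 10⁻³ → stable
  117–127 m: −αΔT+βΔS = −(2.3 × 10⁻⁴)(+12.6)+(7.9 × 10⁻⁴)(+1.12) = -2.0 × 10⁻³ → UNSTABLE
  127–150 m: −αΔT+βΔS = −(2.3 × 10⁻⁴)(-12.8)+(7.9 × 10⁻⁴)(-1.21) = 2.0 × 10⁻³ → stable
  150–198 m: −αΔT+βΔS = −(2.3 × 10⁻⁴)(+3.4)+(7.9 × 10⁻⁴)(+1.95) = 7.6 × 10⁻⁴ → stable
The 117–127 m interval has Δρ < 0: lighter water underlies denser water.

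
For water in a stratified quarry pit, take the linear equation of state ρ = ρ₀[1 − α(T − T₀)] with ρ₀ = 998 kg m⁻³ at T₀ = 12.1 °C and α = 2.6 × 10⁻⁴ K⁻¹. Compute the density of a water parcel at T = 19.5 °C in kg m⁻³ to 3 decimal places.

T − T₀ = +7.4 K.
Bracket = 1 − α·(+7.4) = 1 + (-1.924 × 10⁻³) = 0.9980760.
ρ = 998 × 0.9980760 = 996.080 kg m⁻³.

996.080 kg m⁻³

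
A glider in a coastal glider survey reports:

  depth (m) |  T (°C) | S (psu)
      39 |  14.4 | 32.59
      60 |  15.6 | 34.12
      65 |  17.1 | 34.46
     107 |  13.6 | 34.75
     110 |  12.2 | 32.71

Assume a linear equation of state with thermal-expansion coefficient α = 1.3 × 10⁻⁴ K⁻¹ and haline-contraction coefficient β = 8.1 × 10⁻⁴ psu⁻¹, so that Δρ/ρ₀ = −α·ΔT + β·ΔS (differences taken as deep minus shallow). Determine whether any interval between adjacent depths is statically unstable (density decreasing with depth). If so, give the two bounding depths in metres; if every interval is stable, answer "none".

107–110 m

Evaluate Δρ/ρ₀ = −αΔT + βΔS across each adjacent pair:
  39–60 m: −αΔT+βΔS = −(1.3 × 10⁻⁴)(+1.2)+(8.1 × 10⁻⁴)(+1.53) = 1.1 × 10⁻³ → stable
  60–65 m: −αΔT+βΔS = −(1.3 × 10⁻⁴)(+1.5)+(8.1 × 10⁻⁴)(+0.34) = 8.0 × 10⁻⁵ → stable
  65–107 m: −αΔT+βΔS = −(1.3 × 10⁻⁴)(-3.5)+(8.1 × 10⁻⁴)(+0.29) = 6.9 × 10⁻⁴ → stable
  107–110 m: −αΔT+βΔS = −(1.3 × 10⁻⁴)(-1.4)+(8.1 × 10⁻⁴)(-2.04) = -1.5 × 10⁻³ → UNSTABLE
The 107–110 m interval has Δρ < 0: lighter water underlies denser water.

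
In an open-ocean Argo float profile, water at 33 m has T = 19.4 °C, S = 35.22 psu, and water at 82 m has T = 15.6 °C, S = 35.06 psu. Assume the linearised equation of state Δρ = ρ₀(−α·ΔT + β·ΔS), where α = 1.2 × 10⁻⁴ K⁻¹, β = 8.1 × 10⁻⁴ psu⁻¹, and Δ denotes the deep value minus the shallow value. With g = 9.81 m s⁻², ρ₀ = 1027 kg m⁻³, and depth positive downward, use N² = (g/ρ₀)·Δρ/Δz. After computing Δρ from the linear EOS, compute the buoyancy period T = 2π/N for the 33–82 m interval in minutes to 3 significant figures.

ΔT = -3.8 K, ΔS = -0.16 psu (deep − shallow).
Δρ/ρ₀ = −αΔT + βΔS = 4.56 × 10⁻⁴ − 1.296 × 10⁻⁴ = 3.264 × 10⁻⁴, so Δρ ≈ 0.3352 kg m⁻³.
N² = (g/ρ₀)·Δρ/Δz = g·(Δρ/ρ₀)/Δz = 9.81 × 3.264 × 10⁻⁴ / 49 = 6.5347 × 10⁻⁵ s⁻².
N = √(6.5347 × 10⁻⁵) = 8.0837 × 10⁻³ rad s⁻¹ → T = 2π/N = 777.27 s = 12.954 min ≈ 13.0 min.

13.0 min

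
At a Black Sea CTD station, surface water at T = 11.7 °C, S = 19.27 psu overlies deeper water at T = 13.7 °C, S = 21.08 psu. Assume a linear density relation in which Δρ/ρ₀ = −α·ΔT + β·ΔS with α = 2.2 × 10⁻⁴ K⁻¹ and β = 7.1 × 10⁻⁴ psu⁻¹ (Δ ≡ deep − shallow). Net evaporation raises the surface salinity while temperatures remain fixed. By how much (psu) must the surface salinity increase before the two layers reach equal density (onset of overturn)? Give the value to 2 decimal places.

Neutral buoyancy requires −α(T_deep − T_surf) + β(S_deep − S_surf′) = 0.
S_surf′ = S_deep − (α/β)·ΔT = 21.08 − (2.2 × 10⁻⁴/7.1 × 10⁻⁴)·(+2.0) = 20.4603 psu.
Increase required: 20.4603 − 19.27 = 1.1903 psu.

1.19 psu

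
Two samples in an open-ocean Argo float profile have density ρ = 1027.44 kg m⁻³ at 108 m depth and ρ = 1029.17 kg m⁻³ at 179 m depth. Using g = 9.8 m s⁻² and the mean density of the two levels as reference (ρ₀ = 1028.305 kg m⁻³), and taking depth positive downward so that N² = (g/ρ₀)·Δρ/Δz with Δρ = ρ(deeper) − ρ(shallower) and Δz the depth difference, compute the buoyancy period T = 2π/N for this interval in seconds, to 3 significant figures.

Δρ = 1029.17 − 1027.44 = 1.73 kg m⁻³ over Δz = 179 − 108 = 71 m.
N² = (9.8/1028.305) × (1.73/71) = 2.3222 × 10⁻⁴ s⁻².
N = √(2.3222 × 10⁻⁴) = 0.015239 rad s⁻¹, so T = 2π/N = 412.31 s ≈ 412 s.

412 s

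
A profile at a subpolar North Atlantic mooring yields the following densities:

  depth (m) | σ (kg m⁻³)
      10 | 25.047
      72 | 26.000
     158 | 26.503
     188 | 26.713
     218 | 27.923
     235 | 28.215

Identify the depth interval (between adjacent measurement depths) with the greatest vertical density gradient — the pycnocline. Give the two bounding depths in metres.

188–218 m

Compute the density gradient over each adjacent pair:
  10–72 m: Δρ/Δz = 0.953/62 = 0.015 kg m⁻⁴
  72–158 m: Δρ/Δz = 0.503/86 = 5.8 × 10⁻³ kg m⁻⁴
  158–188 m: Δρ/Δz = 0.210/30 = 7.0 × 10⁻³ kg m⁻⁴
  188–218 m: Δρ/Δz = 1.210/30 = 0.040 kg m⁻⁴
  218–235 m: Δρ/Δz = 0.292/17 = 0.017 kg m⁻⁴
The largest gradient is in the 188–218 m interval — the pycnocline.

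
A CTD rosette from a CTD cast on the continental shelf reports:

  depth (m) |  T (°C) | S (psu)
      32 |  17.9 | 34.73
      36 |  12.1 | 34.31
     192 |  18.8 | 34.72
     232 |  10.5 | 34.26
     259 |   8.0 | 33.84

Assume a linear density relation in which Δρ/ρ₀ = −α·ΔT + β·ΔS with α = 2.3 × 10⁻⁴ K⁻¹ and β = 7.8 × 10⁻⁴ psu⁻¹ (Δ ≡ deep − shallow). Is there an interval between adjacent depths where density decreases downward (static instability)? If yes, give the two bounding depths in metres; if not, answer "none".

36–192 m

Evaluate Δρ/ρ₀ = −αΔT + βΔS across each adjacent pair:
  32–36 m: −αΔT+βΔS = −(2.3 × 10⁻⁴)(-5.8)+(7.8 × 10⁻⁴)(-0.42) = 1.0 × 10⁻³ → stable
  36–192 m: −αΔT+βΔS = −(2.3 × 10⁻⁴)(+6.7)+(7.8 × 10⁻⁴)(+0.41) = -1.2 × 10⁻³ → UNSTABLE
  192–232 m: −αΔT+βΔS = −(2.3 × 10⁻⁴)(-8.3)+(7.8 × 10⁻⁴)(-0.46) = 1.6 × 10⁻³ → stable
  232–259 m: −αΔT+βΔS = −(2.3 × 10⁻⁴)(-2.5)+(7.8 × 10⁻⁴)(-0.42) = 2.5 × 10⁻⁴ → stable
The 36–192 m interval has Δρ < 0: lighter water underlies denser water.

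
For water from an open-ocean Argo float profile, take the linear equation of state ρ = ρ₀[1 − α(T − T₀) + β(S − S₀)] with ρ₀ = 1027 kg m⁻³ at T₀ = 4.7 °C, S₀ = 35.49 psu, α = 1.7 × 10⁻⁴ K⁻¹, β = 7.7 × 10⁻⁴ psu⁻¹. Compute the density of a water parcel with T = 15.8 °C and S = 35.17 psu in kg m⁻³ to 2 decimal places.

1024.81 kg m⁻³

T − T₀ = +11.1 K, S − S₀ = -0.32 psu.
Bracket = 1 − α·(+11.1) + β·(-0.32) = 1 + (-2.1334 × 10⁻³) = 0.9978666.
ρ = 1027 × 0.9978666 = 1024.81 kg m⁻³.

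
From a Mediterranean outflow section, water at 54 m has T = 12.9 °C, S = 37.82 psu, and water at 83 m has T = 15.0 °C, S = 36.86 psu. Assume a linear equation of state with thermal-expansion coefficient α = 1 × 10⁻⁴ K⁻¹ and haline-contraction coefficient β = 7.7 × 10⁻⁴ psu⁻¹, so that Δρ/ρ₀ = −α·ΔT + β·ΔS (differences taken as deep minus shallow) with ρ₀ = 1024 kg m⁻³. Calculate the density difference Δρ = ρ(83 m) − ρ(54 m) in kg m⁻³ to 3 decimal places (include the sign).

-0.972 kg m⁻³

ΔT = +2.1 K, ΔS = -0.96 psu (deep − shallow).
Δρ/ρ₀ = −(1 × 10⁻⁴)(+2.1) + (7.7 × 10⁻⁴)(-0.96) = -9.492 × 10⁻⁴.
Δρ = 1024 × (-9.492 × 10⁻⁴) = -0.972 kg m⁻³.
Negative Δρ: lighter below, statically unstable.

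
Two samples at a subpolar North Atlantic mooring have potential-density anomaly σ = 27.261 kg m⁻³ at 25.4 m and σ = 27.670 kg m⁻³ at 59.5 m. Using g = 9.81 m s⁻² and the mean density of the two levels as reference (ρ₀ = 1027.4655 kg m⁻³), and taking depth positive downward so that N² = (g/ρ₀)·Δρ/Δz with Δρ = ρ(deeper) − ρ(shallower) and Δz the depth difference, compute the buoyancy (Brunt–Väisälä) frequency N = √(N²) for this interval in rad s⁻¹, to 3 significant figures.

0.0107 rad s⁻¹

Δρ = 1027.670 − 1027.261 = 0.409 kg m⁻³ over Δz = 59.5 − 25.4 = 34.1 m.
N² = (9.81/1027.4655) × (0.409/34.1) = 1.1452 × 10⁻⁴ s⁻².
N = √(1.1452 × 10⁻⁴) = 0.010701 rad s⁻¹ ≈ 0.0107 rad s⁻¹.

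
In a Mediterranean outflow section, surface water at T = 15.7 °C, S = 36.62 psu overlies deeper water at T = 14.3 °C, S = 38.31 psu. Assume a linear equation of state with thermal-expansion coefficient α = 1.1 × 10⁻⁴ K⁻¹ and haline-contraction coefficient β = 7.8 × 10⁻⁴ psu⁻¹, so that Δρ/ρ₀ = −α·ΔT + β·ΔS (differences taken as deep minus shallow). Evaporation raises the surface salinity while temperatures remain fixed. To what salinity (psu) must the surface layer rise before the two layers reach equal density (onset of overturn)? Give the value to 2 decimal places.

38.51 psu

Neutral buoyancy requires −α(T_deep − T_surf) + β(S_deep − S_surf′) = 0.
S_surf′ = S_deep − (α/β)·ΔT = 38.31 − (1.1 × 10⁻⁴/7.8 × 10⁻⁴)·(-1.4) = 38.5074 psu.
Increase required: 38.5074 − 36.62 = 1.8874 psu.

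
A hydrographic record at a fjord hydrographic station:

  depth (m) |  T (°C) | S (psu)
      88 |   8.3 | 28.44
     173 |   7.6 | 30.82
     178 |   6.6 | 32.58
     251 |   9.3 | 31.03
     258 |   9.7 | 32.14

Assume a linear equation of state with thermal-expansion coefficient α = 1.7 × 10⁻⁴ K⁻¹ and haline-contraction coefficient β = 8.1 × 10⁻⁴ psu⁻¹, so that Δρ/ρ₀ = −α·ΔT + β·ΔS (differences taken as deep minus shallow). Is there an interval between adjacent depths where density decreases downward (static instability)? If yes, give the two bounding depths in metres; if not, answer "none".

178–251 m

Evaluate Δρ/ρ₀ = −αΔT + βΔS across each adjacent pair:
  88–173 m: −αΔT+βΔS = −(1.7 × 10⁻⁴)(-0.7)+(8.1 × 10⁻⁴)(+2.38) = 2.0 × 10⁻³ → stable
  173–178 m: −αΔT+βΔS = −(1.7 × 10⁻⁴)(-1.0)+(8.1 × 10⁻⁴)(+1.76) = 1.6 × 10⁻³ → stable
  178–251 m: −αΔT+βΔS = −(1.7 × 10⁻⁴)(+2.7)+(8.1 × 10⁻⁴)(-1.55) = -1.7 × 10⁻³ → UNSTABLE
  251–258 m: −αΔT+βΔS = −(1.7 × 10⁻⁴)(+0.4)+(8.1 × 10⁻⁴)(+1.11) = 8.3 × 10⁻⁴ → stable
The 178–251 m interval has Δρ < 0: lighter water underlies denser water.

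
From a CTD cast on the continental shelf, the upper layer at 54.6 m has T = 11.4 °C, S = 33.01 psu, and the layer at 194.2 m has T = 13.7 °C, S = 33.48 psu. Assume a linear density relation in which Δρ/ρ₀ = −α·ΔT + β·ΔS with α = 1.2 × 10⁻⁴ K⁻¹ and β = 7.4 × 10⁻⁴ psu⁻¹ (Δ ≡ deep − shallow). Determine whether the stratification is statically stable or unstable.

stable

ΔT = 13.7 − 11.4 = +2.3 K and ΔS = 33.48 − 33.01 = +0.47 psu (deep − shallow).
−αΔT = -2.76 × 10⁻⁴; βΔS = 3.478 × 10⁻⁴; sum Δρ/ρ₀ = 7.18 × 10⁻⁵.
Δρ/ρ₀ > 0, so Δρ > 0: deeper water is denser → statically stable.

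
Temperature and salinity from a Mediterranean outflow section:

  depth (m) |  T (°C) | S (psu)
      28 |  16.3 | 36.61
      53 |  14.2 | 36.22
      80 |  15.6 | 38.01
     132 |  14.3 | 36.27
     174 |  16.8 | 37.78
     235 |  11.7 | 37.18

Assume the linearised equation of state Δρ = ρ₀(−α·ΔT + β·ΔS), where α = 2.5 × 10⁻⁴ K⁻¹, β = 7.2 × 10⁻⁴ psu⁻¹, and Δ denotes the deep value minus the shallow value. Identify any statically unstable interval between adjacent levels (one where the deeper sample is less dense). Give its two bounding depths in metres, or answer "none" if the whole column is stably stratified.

80–132 m

Evaluate Δρ/ρ₀ = −αΔT + βΔS across each adjacent pair:
  28–53 m: −αΔT+βΔS = −(2.5 × 10⁻⁴)(-2.1)+(7.2 × 10⁻⁴)(-0.39) = 2.4 × 10⁻⁴ → stable
  53–80 m: −αΔT+βΔS = −(2.5 × 10⁻⁴)(+1.4)+(7.2 × 10⁻⁴)(+1.79) = 9.4 × 10⁻⁴ → stable
  80–132 m: −αΔT+βΔS = −(2.5 × 10⁻⁴)(-1.3)+(7.2 × 10⁻⁴)(-1.74) = -9.3 × 10⁻⁴ → UNSTABLE
  132–174 m: −αΔT+βΔS = −(2.5 × 10⁻⁴)(+2.5)+(7.2 × 10⁻⁴)(+1.51) = 4.6 × 10⁻⁴ → stable
  174–235 m: −αΔT+βΔS = −(2.5 × 10⁻⁴)(-5.1)+(7.2 × 10⁻⁴)(-0.60) = 8.4 × 10⁻⁴ → stable
The 80–132 m interval has Δρ < 0: lighter water underlies denser water.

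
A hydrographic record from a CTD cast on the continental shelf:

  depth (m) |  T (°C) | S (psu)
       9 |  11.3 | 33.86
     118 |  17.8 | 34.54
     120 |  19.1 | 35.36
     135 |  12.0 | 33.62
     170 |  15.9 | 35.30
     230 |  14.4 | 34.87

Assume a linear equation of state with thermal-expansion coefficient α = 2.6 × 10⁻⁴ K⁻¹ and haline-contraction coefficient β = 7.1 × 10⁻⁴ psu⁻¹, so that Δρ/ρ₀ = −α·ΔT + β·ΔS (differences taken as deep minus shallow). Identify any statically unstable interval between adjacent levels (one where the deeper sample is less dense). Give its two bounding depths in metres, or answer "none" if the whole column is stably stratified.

Evaluate Δρ/ρ₀ = −αΔT + βΔS across each adjacent pair:
  9–118 m: −αΔT+βΔS = −(2.6 × 10⁻⁴)(+6.5)+(7.1 × 10⁻⁴)(+0.68) = -1.2 × 10⁻³ → UNSTABLE
  118–120 m: −αΔT+βΔS = −(2.6 × 10⁻⁴)(+1.3)+(7.1 × 10⁻⁴)(+0.82) = 2.4 × 10⁻⁴ → stable
  120–135 m: −αΔT+βΔS = −(2.6 × 10⁻⁴)(-7.1)+(7.1 × 10⁻⁴)(-1.74) = 6.1 × 10⁻⁴ → stable
  135–170 m: −αΔT+βΔS = −(2.6 × 10⁻⁴)(+3.9)+(7.1 × 10⁻⁴)(+1.68) = 1.8 × 10⁻⁴ → stable
  170–230 m: −αΔT+βΔS = −(2.6 × 10⁻⁴)(-1.5)+(7.1 × 10⁻⁴)(-0.43) = 8.5 × 10⁻⁵ → stable
The 9–118 m interval has Δρ < 0: lighter water underlies denser water.

9–118 m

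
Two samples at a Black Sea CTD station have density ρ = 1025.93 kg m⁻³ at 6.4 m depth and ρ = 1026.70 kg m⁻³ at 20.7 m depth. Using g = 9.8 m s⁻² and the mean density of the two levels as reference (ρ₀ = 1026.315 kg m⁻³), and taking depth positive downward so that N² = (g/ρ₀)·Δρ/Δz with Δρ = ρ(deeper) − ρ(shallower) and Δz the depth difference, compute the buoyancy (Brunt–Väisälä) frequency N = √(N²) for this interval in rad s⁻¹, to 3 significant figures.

0.0227 rad s⁻¹

Δρ = 1026.70 − 1025.93 = 0.77 kg m⁻³ over Δz = 20.7 − 6.4 = 14.3 m.
N² = (9.8/1026.315) × (0.77/14.3) = 5.1416 × 10⁻⁴ s⁻².
N = √(5.1416 × 10⁻⁴) = 0.022675 rad s⁻¹ ≈ 0.0227 rad s⁻¹.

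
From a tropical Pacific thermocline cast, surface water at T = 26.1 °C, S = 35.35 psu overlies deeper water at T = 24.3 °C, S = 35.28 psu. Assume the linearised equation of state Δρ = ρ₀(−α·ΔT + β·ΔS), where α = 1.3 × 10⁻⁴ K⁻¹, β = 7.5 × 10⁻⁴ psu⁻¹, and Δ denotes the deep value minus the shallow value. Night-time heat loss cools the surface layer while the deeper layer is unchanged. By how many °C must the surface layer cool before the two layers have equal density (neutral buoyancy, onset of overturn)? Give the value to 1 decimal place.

Neutral buoyancy requires Δρ = 0, i.e. −α(T_deep − T_surf′) + β(S_deep − S_surf) = 0.
T_surf′ = T_deep − (β/α)·ΔS = 24.3 − (7.5 × 10⁻⁴/1.3 × 10⁻⁴)·(-0.07) = 24.704 °C.
Cooling required: 26.1 − (24.704) = 1.396 °C.

1.4 °C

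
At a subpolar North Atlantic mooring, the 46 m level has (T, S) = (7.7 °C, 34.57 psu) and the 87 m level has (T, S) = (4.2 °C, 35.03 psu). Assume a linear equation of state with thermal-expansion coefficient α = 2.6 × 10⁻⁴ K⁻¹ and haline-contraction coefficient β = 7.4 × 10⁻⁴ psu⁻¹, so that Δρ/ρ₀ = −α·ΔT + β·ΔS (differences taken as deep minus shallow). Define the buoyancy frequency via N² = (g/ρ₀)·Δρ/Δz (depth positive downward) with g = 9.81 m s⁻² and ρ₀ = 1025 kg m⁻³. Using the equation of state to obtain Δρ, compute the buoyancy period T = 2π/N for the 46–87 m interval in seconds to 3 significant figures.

ΔT = -3.5 K, ΔS = +0.46 psu (deep − shallow).
Δρ/ρ₀ = −αΔT + βΔS = 9.10 × 10⁻⁴ + 3.404 × 10⁻⁴ = 1.2504 × 10⁻³, so Δρ ≈ 1.282 kg m⁻³.
N² = (g/ρ₀)·Δρ/Δz = g·(Δρ/ρ₀)/Δz = 9.81 × 1.2504 × 10⁻³ / 41 = 2.9918 × 10⁻⁴ s⁻².
N = √(2.9918 × 10⁻⁴) = 0.017297 rad s⁻¹ → T = 2π/N = 363.25 s ≈ 363 s.

363 s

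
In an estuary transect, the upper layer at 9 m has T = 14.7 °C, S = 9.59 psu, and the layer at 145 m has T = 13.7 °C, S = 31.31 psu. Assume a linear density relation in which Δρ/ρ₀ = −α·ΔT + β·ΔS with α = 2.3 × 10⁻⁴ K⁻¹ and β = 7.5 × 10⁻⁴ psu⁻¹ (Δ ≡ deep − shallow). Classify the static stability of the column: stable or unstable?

stable

ΔT = 13.7 − 14.7 = -1.0 K and ΔS = 31.31 − 9.59 = +21.72 psu (deep − shallow).
−αΔT = 2.30 × 10⁻⁴; βΔS = 0.01629; sum Δρ/ρ₀ = 0.01652.
Δρ/ρ₀ > 0, so Δρ > 0: deeper water is denser → statically stable.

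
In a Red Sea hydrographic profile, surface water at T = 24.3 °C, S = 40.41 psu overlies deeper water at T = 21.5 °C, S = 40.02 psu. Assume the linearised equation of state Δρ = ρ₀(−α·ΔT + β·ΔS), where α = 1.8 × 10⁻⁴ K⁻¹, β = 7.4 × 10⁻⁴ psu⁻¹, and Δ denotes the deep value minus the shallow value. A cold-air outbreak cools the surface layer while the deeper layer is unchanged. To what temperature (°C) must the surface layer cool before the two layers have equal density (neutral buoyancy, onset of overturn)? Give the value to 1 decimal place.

23.1 °C

Neutral buoyancy requires Δρ = 0, i.e. −α(T_deep − T_surf′) + β(S_deep − S_surf) = 0.
T_surf′ = T_deep − (β/α)·ΔS = 21.5 − (7.4 × 10⁻⁴/1.8 × 10⁻⁴)·(-0.39) = 23.103 °C.
Cooling required: 24.3 − (23.103) = 1.197 °C.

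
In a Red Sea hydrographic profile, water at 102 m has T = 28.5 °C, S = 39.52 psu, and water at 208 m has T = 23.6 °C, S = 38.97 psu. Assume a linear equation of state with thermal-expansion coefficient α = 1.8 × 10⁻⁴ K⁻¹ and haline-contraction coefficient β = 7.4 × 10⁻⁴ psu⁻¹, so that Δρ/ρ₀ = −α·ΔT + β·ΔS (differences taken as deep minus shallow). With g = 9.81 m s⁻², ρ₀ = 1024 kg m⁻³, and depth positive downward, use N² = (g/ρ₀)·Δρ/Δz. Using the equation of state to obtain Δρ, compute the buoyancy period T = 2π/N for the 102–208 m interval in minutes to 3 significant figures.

ΔT = -4.9 K, ΔS = -0.55 psu (deep − shallow).
Δρ/ρ₀ = −αΔT + βΔS = 8.82 × 10⁻⁴ − 4.07 × 10⁻⁴ = 4.75 × 10⁻⁴, so Δρ ≈ 0.4864 kg m⁻³.
N² = (g/ρ₀)·Δρ/Δz = g·(Δρ/ρ₀)/Δz = 9.81 × 4.75 × 10⁻⁴ / 106 = 4.3960 × 10⁻⁵ s⁻².
N = √(4.3960 × 10⁻⁵) = 6.6302 × 10⁻³ rad s⁻¹ → T = 2π/N = 947.66 s = 15.794 min ≈ 15.8 min.

15.8 min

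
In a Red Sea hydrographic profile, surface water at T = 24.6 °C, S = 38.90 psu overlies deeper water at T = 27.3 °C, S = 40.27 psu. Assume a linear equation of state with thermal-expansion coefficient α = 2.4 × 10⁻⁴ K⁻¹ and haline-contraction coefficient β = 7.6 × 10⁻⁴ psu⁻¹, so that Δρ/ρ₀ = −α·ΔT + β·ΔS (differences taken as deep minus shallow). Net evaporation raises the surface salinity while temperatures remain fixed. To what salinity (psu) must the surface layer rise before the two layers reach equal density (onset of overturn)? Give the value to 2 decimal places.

39.42 psu

Neutral buoyancy requires −α(T_deep − T_surf) + β(S_deep − S_surf′) = 0.
S_surf′ = S_deep − (α/β)·ΔT = 40.27 − (2.4 × 10⁻⁴/7.6 × 10⁻⁴)·(+2.7) = 39.4174 psu.
Increase required: 39.4174 − 38.90 = 0.5174 psu.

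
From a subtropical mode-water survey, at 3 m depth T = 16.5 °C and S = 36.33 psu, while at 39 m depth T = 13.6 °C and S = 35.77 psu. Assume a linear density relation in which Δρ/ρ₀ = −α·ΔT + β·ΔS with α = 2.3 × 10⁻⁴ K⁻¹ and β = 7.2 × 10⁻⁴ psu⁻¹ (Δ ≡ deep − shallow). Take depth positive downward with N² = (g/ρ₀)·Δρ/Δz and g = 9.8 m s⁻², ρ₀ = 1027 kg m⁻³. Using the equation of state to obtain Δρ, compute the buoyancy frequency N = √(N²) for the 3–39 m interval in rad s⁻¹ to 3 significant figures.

8.47 × 10⁻³ rad s⁻¹

ΔT = -2.9 K, ΔS = -0.56 psu (deep − shallow).
Δρ/ρ₀ = −αΔT + βΔS = 6.67 × 10⁻⁴ − 4.032 × 10⁻⁴ = 2.638 × 10⁻⁴, so Δρ ≈ 0.2709 kg m⁻³.
N² = (g/ρ₀)·Δρ/Δz = g·(Δρ/ρ₀)/Δz = 9.8 × 2.638 × 10⁻⁴ / 36 = 7.1812 × 10⁻⁵ s⁻².
N = √(7.1812 × 10⁻⁵) = 8.4742 × 10⁻³ rad s⁻¹ ≈ 8.47 × 10⁻³ rad s⁻¹.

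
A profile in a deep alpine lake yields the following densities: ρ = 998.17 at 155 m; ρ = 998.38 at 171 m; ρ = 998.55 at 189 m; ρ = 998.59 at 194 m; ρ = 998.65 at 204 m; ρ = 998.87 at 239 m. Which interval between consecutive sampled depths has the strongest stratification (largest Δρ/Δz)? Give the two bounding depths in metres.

155–171 m

Compute the density gradient over each adjacent pair:
  155–171 m: Δρ/Δz = 0.21/16 = 0.013 kg m⁻⁴
  171–189 m: Δρ/Δz = 0.17/18 = 9.4 × 10⁻³ kg m⁻⁴
  189–194 m: Δρ/Δz = 0.04/5 = 8.0 × 10⁻³ kg m⁻⁴
  194–204 m: Δρ/Δz = 0.06/10 = 6.0 × 10⁻³ kg m⁻⁴
  204–239 m: Δρ/Δz = 0.22/35 = 6.3 × 10⁻³ kg m⁻⁴
The largest gradient is in the 155–171 m interval — the pycnocline.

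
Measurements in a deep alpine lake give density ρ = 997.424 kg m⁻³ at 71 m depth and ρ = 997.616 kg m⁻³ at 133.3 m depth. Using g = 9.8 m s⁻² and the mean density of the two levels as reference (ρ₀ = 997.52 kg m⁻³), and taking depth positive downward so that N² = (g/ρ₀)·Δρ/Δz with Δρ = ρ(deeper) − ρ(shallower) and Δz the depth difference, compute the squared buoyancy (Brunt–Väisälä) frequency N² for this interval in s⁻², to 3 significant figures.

Δρ = 997.616 − 997.424 = 0.192 kg m⁻³ over Δz = 133.3 − 71 = 62.3 m.
N² = (9.8/997.52) × (0.192/62.3) = 3.0277 × 10⁻⁵ s⁻² ≈ 3.03 × 10⁻⁵ s⁻².

3.03 × 10⁻⁵ s⁻²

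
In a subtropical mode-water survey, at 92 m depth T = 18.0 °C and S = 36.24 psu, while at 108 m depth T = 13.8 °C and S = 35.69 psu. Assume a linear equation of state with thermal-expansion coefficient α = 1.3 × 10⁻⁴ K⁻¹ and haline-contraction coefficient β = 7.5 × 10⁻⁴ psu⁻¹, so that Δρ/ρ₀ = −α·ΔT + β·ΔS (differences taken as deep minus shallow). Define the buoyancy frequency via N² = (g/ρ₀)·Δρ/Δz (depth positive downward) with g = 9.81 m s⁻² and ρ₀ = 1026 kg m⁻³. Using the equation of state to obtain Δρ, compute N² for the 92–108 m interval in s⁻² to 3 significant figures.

ΔT = -4.2 K, ΔS = -0.55 psu (deep − shallow).
Δρ/ρ₀ = −αΔT + βΔS = 5.46 × 10⁻⁴ − 4.125 × 10⁻⁴ = 1.335 × 10⁻⁴, so Δρ ≈ 0.1370 kg m⁻³.
N² = (g/ρ₀)·Δρ/Δz = g·(Δρ/ρ₀)/Δz = 9.81 × 1.335 × 10⁻⁴ / 16 = 8.1852 × 10⁻⁵ s⁻² ≈ 8.19 × 10⁻⁵ s⁻².

8.19 × 10⁻⁵ s⁻²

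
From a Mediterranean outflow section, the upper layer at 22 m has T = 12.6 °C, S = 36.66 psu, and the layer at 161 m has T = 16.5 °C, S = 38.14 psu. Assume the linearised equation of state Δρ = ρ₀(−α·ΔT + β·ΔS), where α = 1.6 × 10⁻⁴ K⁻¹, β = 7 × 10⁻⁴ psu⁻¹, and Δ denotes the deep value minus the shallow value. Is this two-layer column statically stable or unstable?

ΔT = 16.5 − 12.6 = +3.9 K and ΔS = 38.14 − 36.66 = +1.48 psu (deep − shallow).
−αΔT = -6.24 × 10⁻⁴; βΔS = 1.036 × 10⁻³; sum Δρ/ρ₀ = 4.12 × 10⁻⁴.
Δρ/ρ₀ > 0, so Δρ > 0: deeper water is denser → statically stable.

stable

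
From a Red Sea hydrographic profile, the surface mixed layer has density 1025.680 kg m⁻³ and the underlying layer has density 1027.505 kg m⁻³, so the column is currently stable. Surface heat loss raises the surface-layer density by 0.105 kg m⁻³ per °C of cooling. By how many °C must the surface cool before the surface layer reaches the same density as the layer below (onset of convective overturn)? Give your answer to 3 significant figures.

Density deficit of the surface layer: 1027.505 − 1025.680 = 1.825 kg m⁻³.
Required change = 1.825 / 0.105 = 17.4 °C.

17.4 °C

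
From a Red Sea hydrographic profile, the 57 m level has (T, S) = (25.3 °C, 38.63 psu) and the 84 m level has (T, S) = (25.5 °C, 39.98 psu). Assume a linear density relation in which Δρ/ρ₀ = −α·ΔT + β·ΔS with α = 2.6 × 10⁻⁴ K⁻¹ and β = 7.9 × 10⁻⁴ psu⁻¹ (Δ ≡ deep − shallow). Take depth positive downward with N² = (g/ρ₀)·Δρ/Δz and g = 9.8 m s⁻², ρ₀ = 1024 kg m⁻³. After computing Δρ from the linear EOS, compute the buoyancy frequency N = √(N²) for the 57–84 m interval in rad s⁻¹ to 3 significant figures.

0.0192 rad s⁻¹

ΔT = +0.2 K, ΔS = +1.35 psu (deep − shallow).
Δρ/ρ₀ = −αΔT + βΔS = -5.20 × 10⁻⁵ + 1.0665 × 10⁻³ = 1.0145 × 10⁻³, so Δρ ≈ 1.039 kg m⁻³.
N² = (g/ρ₀)·Δρ/Δz = g·(Δρ/ρ₀)/Δz = 9.8 × 1.0145 × 10⁻³ / 27 = 3.6823 × 10⁻⁴ s⁻².
N = √(3.6823 × 10⁻⁴) = 0.019189 rad s⁻¹ ≈ 0.0192 rad s⁻¹.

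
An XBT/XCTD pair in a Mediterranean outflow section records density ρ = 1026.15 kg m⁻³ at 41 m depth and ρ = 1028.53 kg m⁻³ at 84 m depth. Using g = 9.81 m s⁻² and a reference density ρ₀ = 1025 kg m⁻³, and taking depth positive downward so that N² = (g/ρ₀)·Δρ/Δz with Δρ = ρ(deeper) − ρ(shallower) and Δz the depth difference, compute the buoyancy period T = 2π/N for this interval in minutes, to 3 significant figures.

Δρ = 1028.53 − 1026.15 = 2.38 kg m⁻³ over Δz = 84 − 41 = 43 m.
N² = (9.81/1025) × (2.38/43) = 5.2973 × 10⁻⁴ s⁻².
N = √(5.2973 × 10⁻⁴) = 0.023016 rad s⁻¹, so T = 2π/N = 272.99 s = 4.5498 min ≈ 4.55 min.
A positive N² confirms static stability across the interval.

4.55 min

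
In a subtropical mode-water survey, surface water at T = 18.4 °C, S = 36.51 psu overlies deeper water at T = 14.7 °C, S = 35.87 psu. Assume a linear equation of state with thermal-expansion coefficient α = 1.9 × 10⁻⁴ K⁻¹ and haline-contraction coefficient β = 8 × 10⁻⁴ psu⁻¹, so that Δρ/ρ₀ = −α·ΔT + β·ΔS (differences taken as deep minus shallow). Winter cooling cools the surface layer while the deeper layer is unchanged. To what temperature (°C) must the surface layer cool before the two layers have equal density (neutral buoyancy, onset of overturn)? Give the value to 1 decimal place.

17.4 °C

Neutral buoyancy requires Δρ = 0, i.e. −α(T_deep − T_surf′) + β(S_deep − S_surf) = 0.
T_surf′ = T_deep − (β/α)·ΔS = 14.7 − (8 × 10⁻⁴/1.9 × 10⁻⁴)·(-0.64) = 17.395 °C.
Cooling required: 18.4 − (17.395) = 1.005 °C.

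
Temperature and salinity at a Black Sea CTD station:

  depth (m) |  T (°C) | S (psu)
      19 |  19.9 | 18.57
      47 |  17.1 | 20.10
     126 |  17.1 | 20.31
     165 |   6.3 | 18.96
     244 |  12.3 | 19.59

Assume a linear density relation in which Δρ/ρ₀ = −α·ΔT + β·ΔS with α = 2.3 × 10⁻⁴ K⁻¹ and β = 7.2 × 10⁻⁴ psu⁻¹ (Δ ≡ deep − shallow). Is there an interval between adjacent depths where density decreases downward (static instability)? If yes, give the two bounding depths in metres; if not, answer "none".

165–244 m

Evaluate Δρ/ρ₀ = −αΔT + βΔS across each adjacent pair:
  19–47 m: −αΔT+βΔS = −(2.3 × 10⁻⁴)(-2.8)+(7.2 × 10⁻⁴)(+1.53) = 1.7 × 10⁻³ → stable
  47–126 m: −αΔT+βΔS = −(2.3 × 10⁻⁴)(+0.0)+(7.2 × 10⁻⁴)(+0.21) = 1.5 × 10⁻⁴ → stable
  126–165 m: −αΔT+βΔS = −(2.3 × 10⁻⁴)(-10.8)+(7.2 × 10⁻⁴)(-1.35) = 1.5 × 10⁻³ → stable
  165–244 m: −αΔT+βΔS = −(2.3 × 10⁻⁴)(+6.0)+(7.2 × 10⁻⁴)(+0.63) = -9.3 × 10⁻⁴ → UNSTABLE
The 165–244 m interval has Δρ < 0: lighter water underlies denser water.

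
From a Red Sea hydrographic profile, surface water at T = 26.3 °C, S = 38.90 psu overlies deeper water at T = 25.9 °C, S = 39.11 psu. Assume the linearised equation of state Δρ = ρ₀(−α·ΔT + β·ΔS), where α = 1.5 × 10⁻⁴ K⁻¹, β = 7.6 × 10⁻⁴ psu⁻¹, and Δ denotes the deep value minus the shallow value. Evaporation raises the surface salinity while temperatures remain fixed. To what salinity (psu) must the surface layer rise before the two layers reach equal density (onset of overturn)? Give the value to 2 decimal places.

Neutral buoyancy requires −α(T_deep − T_surf) + β(S_deep − S_surf′) = 0.
S_surf′ = S_deep − (α/β)·ΔT = 39.11 − (1.5 × 10⁻⁴/7.6 × 10⁻⁴)·(-0.4) = 39.1889 psu.
Increase required: 39.1889 − 38.90 = 0.2889 psu.

39.19 psu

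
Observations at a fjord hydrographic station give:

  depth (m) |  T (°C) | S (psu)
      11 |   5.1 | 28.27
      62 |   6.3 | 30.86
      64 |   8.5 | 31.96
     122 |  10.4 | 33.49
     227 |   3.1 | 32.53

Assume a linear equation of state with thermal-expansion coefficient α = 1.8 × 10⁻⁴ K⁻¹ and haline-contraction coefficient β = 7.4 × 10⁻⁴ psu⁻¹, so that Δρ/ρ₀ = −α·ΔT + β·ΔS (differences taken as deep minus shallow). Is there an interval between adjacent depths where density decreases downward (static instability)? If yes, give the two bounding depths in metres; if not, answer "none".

none

Evaluate Δρ/ρ₀ = −αΔT + βΔS across each adjacent pair:
  11–62 m: −αΔT+βΔS = −(1.8 × 10⁻⁴)(+1.2)+(7.4 × 10⁻⁴)(+2.59) = 1.7 × 10⁻³ → stable
  62–64 m: −αΔT+βΔS = −(1.8 × 10⁻⁴)(+2.2)+(7.4 × 10⁻⁴)(+1.10) = 4.2 × 10⁻⁴ → stable
  64–122 m: −αΔT+βΔS = −(1.8 × 10⁻⁴)(+1.9)+(7.4 × 10⁻⁴)(+1.53) = 7.9 × 10⁻⁴ → stable
  122–227 m: −αΔT+βΔS = −(1.8 × 10⁻⁴)(-7.3)+(7.4 × 10⁻⁴)(-0.96) = 6.0 × 10⁻⁴ → stable
Every interval has Δρ > 0: the column is stably stratified throughout.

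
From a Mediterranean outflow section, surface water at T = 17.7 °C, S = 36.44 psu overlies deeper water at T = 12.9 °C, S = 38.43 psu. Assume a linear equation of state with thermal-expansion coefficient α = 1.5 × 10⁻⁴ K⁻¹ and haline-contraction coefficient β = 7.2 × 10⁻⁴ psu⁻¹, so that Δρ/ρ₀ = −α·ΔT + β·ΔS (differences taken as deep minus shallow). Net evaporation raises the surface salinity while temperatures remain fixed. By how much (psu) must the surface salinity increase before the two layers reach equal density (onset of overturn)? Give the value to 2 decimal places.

Neutral buoyancy requires −α(T_deep − T_surf) + β(S_deep − S_surf′) = 0.
S_surf′ = S_deep − (α/β)·ΔT = 38.43 − (1.5 × 10⁻⁴/7.2 × 10⁻⁴)·(-4.8) = 39.4300 psu.
Increase required: 39.4300 − 36.44 = 2.9900 psu.

2.99 psu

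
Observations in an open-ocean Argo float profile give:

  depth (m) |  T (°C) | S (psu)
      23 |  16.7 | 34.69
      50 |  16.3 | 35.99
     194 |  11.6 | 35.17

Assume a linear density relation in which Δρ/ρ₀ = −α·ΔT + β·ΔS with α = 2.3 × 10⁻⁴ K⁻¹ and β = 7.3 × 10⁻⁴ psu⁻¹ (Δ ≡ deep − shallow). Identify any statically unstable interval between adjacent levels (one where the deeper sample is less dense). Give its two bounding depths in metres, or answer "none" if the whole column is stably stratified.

Evaluate Δρ/ρ₀ = −αΔT + βΔS across each adjacent pair:
  23–50 m: −αΔT+βΔS = −(2.3 × 10⁻⁴)(-0.4)+(7.3 × 10⁻⁴)(+1.30) = 1.0 × 10⁻³ → stable
  50–194 m: −αΔT+βΔS = −(2.3 × 10⁻⁴)(-4.7)+(7.3 × 10⁻⁴)(-0.82) = 4.8 × 10⁻⁴ → stable
Every interval has Δρ > 0: the column is stably stratified throughout.

none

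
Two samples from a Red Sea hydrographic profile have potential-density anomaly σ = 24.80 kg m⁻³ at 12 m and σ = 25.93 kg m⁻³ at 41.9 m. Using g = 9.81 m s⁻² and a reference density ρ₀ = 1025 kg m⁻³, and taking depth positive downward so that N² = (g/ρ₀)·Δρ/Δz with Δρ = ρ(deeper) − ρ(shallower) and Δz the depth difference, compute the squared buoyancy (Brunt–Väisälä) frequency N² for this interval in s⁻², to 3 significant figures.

3.62 × 10⁻⁴ s⁻²

Δρ = 1025.93 − 1024.80 = 1.13 kg m⁻³ over Δz = 41.9 − 12 = 29.9 m.
N² = (9.81/1025) × (1.13/29.9) = 3.6170 × 10⁻⁴ s⁻² ≈ 3.62 × 10⁻⁴ s⁻².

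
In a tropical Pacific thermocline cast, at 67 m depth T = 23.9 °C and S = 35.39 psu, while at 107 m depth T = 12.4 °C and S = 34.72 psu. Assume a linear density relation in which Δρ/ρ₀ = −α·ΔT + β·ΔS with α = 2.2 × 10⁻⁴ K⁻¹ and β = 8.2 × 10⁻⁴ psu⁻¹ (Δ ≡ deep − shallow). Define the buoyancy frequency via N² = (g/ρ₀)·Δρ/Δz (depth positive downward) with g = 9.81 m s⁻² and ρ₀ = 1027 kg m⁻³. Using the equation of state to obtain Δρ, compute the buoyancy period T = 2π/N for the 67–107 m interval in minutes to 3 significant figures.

4.75 min

ΔT = -11.5 K, ΔS = -0.67 psu (deep − shallow).
Δρ/ρ₀ = −αΔT + βΔS = 2.53 × 10⁻³ − 5.494 × 10⁻⁴ = 1.9806 × 10⁻³, so Δρ ≈ 2.034 kg m⁻³.
N² = (g/ρ₀)·Δρ/Δz = g·(Δρ/ρ₀)/Δz = 9.81 × 1.9806 × 10⁻³ / 40 = 4.8574 × 10⁻⁴ s⁻².
N = √(4.8574 × 10⁻⁴) = 0.022040 rad s⁻¹ → T = 2π/N = 285.08 s = 4.7513 min ≈ 4.75 min.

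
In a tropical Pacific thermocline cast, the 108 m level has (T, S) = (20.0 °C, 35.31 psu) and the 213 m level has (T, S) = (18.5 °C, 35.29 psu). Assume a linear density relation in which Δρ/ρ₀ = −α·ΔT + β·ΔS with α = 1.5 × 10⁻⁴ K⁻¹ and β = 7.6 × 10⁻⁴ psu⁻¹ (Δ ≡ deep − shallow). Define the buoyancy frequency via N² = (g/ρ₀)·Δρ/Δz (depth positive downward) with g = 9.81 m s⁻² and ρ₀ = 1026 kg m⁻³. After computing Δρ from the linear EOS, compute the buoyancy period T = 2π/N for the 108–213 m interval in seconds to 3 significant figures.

ΔT = -1.5 K, ΔS = -0.02 psu (deep − shallow).
Δρ/ρ₀ = −αΔT + βΔS = 2.25 × 10⁻⁴ − 1.52 × 10⁻⁵ = 2.098 × 10⁻⁴, so Δρ ≈ 0.2153 kg m⁻³.
N² = (g/ρ₀)·Δρ/Δz = g·(Δρ/ρ₀)/Δz = 9.81 × 2.098 × 10⁻⁴ / 105 = 1.9601 × 10⁻⁵ s⁻².
N = √(1.9601 × 10⁻⁵) = 4.4273 × 10⁻³ rad s⁻¹ → T = 2π/N = 1.4192 × 10³ s ≈ 1.42 × 10³ s.

1.42 × 10³ s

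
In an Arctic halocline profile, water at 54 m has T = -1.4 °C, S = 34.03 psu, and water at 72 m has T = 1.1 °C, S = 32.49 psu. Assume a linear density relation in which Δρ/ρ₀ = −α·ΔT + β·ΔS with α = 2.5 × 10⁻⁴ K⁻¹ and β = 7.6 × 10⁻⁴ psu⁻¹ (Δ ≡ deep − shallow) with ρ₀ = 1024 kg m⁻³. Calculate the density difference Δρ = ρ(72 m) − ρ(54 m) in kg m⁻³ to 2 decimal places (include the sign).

-1.84 kg m⁻³

ΔT = +2.5 K, ΔS = -1.54 psu (deep − shallow).
Δρ/ρ₀ = −(2.5 × 10⁻⁴)(+2.5) + (7.6 × 10⁻⁴)(-1.54) = -1.7954 × 10⁻³.
Δρ = 1024 × (-1.7954 × 10⁻³) = -1.84 kg m⁻³.
Negative Δρ: lighter below, statically unstable.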